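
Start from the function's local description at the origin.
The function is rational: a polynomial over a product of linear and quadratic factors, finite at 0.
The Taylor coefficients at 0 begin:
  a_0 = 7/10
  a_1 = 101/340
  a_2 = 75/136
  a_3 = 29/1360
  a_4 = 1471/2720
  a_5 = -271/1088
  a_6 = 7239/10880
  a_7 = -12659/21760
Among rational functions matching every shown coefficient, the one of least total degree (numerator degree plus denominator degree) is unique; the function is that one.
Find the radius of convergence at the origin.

The radius of convergence is -1/4 + (1/4)*sqrt(17).

No rational of total degree below 3 reproduces all 8 coefficients; solving the [1/2] Pade equations on them gives f(v) = (-11*v/17 - 7/10)/(v**2 - v/2 - 1), whose expansion matches every shown term.
Denominator factor (v**2 - v/2 - 1): discriminant 17/4, real irrational roots 1/4 + (1/4)*sqrt(17) and 1/4 - (1/4)*sqrt(17); poles of order 1, moduli 1/4 + (1/4)*sqrt(17) and -1/4 + (1/4)*sqrt(17).
The radius of convergence is the smallest modulus among the singular points: -1/4 + (1/4)*sqrt(17).


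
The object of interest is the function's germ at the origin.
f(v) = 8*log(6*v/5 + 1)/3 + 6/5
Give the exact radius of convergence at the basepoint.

The radius of convergence is 5/6.

Branch term (8/3)*log(1 - v/(-5/6)): its argument vanishes at v = -5/6, a logarithmic branch point, modulus 5/6.
The radius of convergence is the smallest modulus among the singular points: 5/6.


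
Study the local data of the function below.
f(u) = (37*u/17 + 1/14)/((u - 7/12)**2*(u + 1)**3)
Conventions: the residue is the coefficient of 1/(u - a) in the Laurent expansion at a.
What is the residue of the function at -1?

At the order-3 pole -1 set g(u) = (u - (-1))^3*f(u) = (37*u/17 + 1/14)/(u - 7/12)**2.
Order-3 pole: residue = g''(a)/2; g''(-1) = 2847744/15508199, so the residue is 1423872/15508199.

The residue is 1423872/15508199.


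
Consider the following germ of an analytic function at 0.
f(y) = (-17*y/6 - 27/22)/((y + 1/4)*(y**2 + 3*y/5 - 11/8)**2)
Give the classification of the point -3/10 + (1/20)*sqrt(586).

The denominator factor y**2 + 3*y/5 - 11/8 vanishes at -3/10 + (1/20)*sqrt(586) and appears to the power 2; the numerator there equals -83/220 - (17/120)*sqrt(586), nonzero, and no other factor vanishes.
Hence a pole whose order is the multiplicity, 2.

The point is a pole of order 2.


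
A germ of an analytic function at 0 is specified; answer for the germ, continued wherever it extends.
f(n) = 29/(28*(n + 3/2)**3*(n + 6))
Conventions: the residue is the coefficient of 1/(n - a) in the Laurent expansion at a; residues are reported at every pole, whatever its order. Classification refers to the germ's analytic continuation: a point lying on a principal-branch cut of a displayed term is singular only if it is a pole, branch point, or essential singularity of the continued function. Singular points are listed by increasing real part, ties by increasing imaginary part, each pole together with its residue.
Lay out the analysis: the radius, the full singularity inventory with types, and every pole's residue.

Denominator factor (n + 6): pole of order 1 at -6, modulus 6.
Denominator factor (n + 3/2)^3: pole of order 3 at -3/2, modulus 3/2.
The radius of convergence is the smallest modulus among the singular points: 3/2.
At the order-1 pole -6 set g(n) = (n - (-6))*f(n) = 29/(28*(n + 3/2)**3).
Simple pole: residue = g(a) at a = -6, which is -58/5103.
At the order-3 pole -3/2 set g(n) = (n - (-3/2))^3*f(n) = 29/(28*(n + 6)).
Order-3 pole: residue = g''(a)/2; g''(-3/2) = 116/5103, so the residue is 58/5103.
List the singular points by increasing real part (a conjugate pair: the negative imaginary part first).

Radius of convergence at 0: 3/2.
At -6: a pole of order 1; residue -58/5103.
At -3/2: a pole of order 3; residue 58/5103.


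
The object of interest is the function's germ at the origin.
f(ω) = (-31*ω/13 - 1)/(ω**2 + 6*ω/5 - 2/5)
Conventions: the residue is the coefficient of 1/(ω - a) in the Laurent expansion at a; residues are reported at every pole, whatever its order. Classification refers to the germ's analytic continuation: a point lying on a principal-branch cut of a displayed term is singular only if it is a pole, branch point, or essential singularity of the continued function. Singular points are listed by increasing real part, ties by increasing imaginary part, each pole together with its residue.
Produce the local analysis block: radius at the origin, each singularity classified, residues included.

Radius of convergence at 0: -3/5 + (1/5)*sqrt(19).
At -3/5 - (1/5)*sqrt(19): a pole of order 1; residue -31/26 - (14/247)*sqrt(19).
At -3/5 + (1/5)*sqrt(19): a pole of order 1; residue -31/26 + (14/247)*sqrt(19).


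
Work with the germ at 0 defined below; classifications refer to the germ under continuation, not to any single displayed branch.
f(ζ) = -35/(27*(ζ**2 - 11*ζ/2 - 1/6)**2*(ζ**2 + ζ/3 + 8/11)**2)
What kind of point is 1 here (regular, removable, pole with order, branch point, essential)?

Denominator factors: ζ**2 - 11*ζ/2 - 1/6 = -14/3 at ζ = 1; ζ**2 + ζ/3 + 8/11 = 68/33 at ζ = 1 — none vanishes.
So the germ continues analytically to 1.

The point is a regular point.


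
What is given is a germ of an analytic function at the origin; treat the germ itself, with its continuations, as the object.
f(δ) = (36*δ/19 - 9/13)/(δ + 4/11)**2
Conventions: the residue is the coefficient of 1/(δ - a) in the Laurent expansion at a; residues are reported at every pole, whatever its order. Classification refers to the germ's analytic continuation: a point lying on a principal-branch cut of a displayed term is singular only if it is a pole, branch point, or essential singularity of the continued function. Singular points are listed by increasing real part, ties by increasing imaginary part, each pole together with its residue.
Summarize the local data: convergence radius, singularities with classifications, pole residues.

Radius of convergence at 0: 4/11.
At -4/11: a pole of order 2; residue 36/19.

Denominator factor (δ + 4/11)^2: pole of order 2 at -4/11, modulus 4/11.
The radius of convergence is the smallest modulus among the singular points: 4/11.
At the order-2 pole -4/11 set g(δ) = (δ - (-4/11))^2*f(δ) = 36*δ/19 - 9/13.
Order-2 pole: residue = g'(a); g'(-4/11) = 36/19, so the residue is 36/19.


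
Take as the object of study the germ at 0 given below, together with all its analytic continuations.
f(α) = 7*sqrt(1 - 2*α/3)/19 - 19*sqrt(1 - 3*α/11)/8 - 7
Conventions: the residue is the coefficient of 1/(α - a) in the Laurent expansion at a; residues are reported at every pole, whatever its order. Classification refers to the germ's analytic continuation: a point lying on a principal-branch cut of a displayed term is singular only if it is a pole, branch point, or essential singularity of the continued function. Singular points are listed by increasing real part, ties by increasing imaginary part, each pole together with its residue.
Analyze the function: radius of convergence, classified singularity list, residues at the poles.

Branch term (7/19)*sqrt(1 - α/(3/2)): its argument vanishes at α = 3/2, a square-root branch point, modulus 3/2.
Branch term (-19/8)*sqrt(1 - α/(11/3)): its argument vanishes at α = 11/3, a square-root branch point, modulus 11/3.
The radius of convergence is the smallest modulus among the singular points: 3/2.
List the singular points by increasing real part (a conjugate pair: the negative imaginary part first).

Radius of convergence at 0: 3/2.
At 3/2: an algebraic (square-root) branch point.
At 11/3: an algebraic (square-root) branch point.


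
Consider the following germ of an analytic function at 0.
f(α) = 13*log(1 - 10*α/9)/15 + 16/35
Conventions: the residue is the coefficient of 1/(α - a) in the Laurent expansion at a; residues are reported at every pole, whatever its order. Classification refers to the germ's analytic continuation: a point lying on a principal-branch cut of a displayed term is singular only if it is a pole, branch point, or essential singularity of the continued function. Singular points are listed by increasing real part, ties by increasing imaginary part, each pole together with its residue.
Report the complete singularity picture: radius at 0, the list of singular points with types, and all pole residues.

Radius of convergence at 0: 9/10.
At 9/10: a logarithmic branch point.

Branch term (13/15)*log(1 - α/(9/10)): its argument vanishes at α = 9/10, a logarithmic branch point, modulus 9/10.
The radius of convergence is the smallest modulus among the singular points: 9/10.


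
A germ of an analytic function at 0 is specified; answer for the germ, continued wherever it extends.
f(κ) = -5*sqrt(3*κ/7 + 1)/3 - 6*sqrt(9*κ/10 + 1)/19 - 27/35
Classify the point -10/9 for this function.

The term (-6/19)*sqrt(1 - κ/(-10/9)) has argument 1 - -10/9/(-10/9) = 0 at -10/9: a square-root (algebraic, two-sheeted) branch point; the remaining terms are analytic or single-valued there.

The point is an algebraic (square-root) branch point.


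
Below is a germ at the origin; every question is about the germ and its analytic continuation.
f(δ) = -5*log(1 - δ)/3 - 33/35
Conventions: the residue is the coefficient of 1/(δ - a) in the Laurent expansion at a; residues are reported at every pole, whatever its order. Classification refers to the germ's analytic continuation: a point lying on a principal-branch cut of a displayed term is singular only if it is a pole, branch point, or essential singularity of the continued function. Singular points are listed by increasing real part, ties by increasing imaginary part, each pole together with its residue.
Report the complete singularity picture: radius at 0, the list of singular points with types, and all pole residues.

Branch term (-5/3)*log(1 - δ/(1)): its argument vanishes at δ = 1, a logarithmic branch point, modulus 1.
The radius of convergence is the smallest modulus among the singular points: 1.

Radius of convergence at 0: 1.
At 1: a logarithmic branch point.


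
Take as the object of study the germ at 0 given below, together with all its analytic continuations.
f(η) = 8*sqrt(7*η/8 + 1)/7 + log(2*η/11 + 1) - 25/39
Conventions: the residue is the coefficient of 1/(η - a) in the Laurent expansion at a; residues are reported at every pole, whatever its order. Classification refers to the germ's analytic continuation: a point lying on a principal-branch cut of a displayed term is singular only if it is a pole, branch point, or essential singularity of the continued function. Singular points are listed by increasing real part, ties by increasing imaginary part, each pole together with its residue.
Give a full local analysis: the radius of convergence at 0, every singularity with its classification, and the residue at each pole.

Branch term (1)*log(1 - η/(-11/2)): its argument vanishes at η = -11/2, a logarithmic branch point, modulus 11/2.
Branch term (8/7)*sqrt(1 - η/(-8/7)): its argument vanishes at η = -8/7, a square-root branch point, modulus 8/7.
The radius of convergence is the smallest modulus among the singular points: 8/7.
List the singular points by increasing real part (a conjugate pair: the negative imaginary part first).

Radius of convergence at 0: 8/7.
At -11/2: a logarithmic branch point.
At -8/7: an algebraic (square-root) branch point.


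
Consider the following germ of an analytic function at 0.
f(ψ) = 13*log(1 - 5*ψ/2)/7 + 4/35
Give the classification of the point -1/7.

There is no denominator, hence no pole anywhere.
Branch term log(1 - ψ/(2/5)): argument at -1/7 is 19/14, nonzero, so -1/7 is not its branch point (a point on a principal cut is still regular for the continued germ).
So the germ continues analytically to -1/7.

The point is a regular point.


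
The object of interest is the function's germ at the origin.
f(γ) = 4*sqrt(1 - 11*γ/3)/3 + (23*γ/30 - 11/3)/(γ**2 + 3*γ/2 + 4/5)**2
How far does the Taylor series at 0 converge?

Denominator factor (γ**2 + 3*γ/2 + 4/5)^2: discriminant -19/20, complex-conjugate roots (-3/4) + ((1/20)*sqrt(95))*i and (-3/4) - ((1/20)*sqrt(95))*i; poles of order 2, moduli (2/5)*sqrt(5) and (2/5)*sqrt(5).
Branch term (4/3)*sqrt(1 - γ/(3/11)): its argument vanishes at γ = 3/11, a square-root branch point, modulus 3/11.
The radius of convergence is the smallest modulus among the singular points: 3/11.

The radius of convergence is 3/11.


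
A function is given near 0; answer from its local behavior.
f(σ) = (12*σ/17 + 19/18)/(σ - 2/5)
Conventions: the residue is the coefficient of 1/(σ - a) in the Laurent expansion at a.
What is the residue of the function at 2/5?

The residue is 2047/1530.

At the order-1 pole 2/5 set g(σ) = (σ - (2/5))*f(σ) = 12*σ/17 + 19/18.
Simple pole: residue = g(a) at a = 2/5, which is 2047/1530.


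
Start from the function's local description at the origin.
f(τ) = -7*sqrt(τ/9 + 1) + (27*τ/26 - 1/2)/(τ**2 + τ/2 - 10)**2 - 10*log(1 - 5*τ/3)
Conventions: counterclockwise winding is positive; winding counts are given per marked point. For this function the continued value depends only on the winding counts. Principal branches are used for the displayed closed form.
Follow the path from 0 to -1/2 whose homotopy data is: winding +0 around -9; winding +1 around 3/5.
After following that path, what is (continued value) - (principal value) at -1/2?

The rational part is single-valued and drops out of the difference; each branch term changes only by its own monodromy.
(-7)*sqrt(1 - τ/(-9)): winding +0 is even, the square root returns to the same sheet, contribution 0.
(-10)*log(1 - τ/(3/5)): each positive loop around 3/5 adds 2*pi*i to the log, so winding +1 contributes (-10)*(1)*2*pi*i = -(20)*pi*i.
Summing the contributions at τ = -1/2 gives -(20)*pi*i.

Continued minus principal equals -(20)*pi*i.


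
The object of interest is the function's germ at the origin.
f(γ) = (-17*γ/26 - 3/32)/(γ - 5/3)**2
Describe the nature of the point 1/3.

Denominator factors: γ - 5/3 = -4/3 at γ = 1/3 — none vanishes.
So the germ continues analytically to 1/3.

The point is a regular point.


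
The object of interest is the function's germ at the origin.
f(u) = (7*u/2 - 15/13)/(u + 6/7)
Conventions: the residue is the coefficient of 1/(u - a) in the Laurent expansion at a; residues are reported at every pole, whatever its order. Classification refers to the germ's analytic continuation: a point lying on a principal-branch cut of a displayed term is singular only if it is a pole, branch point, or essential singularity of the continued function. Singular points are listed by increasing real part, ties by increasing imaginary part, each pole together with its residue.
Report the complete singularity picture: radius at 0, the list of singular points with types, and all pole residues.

Radius of convergence at 0: 6/7.
At -6/7: a pole of order 1; residue -54/13.

Denominator factor (u + 6/7): pole of order 1 at -6/7, modulus 6/7.
The radius of convergence is the smallest modulus among the singular points: 6/7.
At the order-1 pole -6/7 set g(u) = (u - (-6/7))*f(u) = 7*u/2 - 15/13.
Simple pole: residue = g(a) at a = -6/7, which is -54/13.


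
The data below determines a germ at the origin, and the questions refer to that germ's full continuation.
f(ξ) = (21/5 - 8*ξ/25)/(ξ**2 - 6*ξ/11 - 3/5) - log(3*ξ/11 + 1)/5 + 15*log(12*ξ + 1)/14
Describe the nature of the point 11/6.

Denominator factors: ξ**2 - 6*ξ/11 - 3/5 = 317/180 at ξ = 11/6 — none vanishes.
Branch term log(1 - ξ/(-11/3)): argument at 11/6 is 3/2, nonzero, so 11/6 is not its branch point (a point on a principal cut is still regular for the continued germ).
Branch term log(1 - ξ/(-1/12)): argument at 11/6 is 23, nonzero, so 11/6 is not its branch point (a point on a principal cut is still regular for the continued germ).
So the germ continues analytically to 11/6.

The point is a regular point.


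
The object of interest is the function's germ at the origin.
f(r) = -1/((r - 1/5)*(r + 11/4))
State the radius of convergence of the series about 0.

Denominator factor (r + 11/4): pole of order 1 at -11/4, modulus 11/4.
Denominator factor (r - 1/5): pole of order 1 at 1/5, modulus 1/5.
The radius of convergence is the smallest modulus among the singular points: 1/5.

The radius of convergence is 1/5.


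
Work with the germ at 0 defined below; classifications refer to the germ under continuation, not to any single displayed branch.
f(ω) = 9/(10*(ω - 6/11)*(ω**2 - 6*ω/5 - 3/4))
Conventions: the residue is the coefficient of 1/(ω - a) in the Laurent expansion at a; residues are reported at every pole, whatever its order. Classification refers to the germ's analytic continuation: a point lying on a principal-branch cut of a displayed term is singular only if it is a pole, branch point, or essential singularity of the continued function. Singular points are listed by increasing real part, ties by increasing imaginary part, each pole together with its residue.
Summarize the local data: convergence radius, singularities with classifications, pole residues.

Denominator factor (ω - 6/11): pole of order 1 at 6/11, modulus 6/11.
Denominator factor (ω**2 - 6*ω/5 - 3/4): discriminant 111/25, real irrational roots 3/5 + (1/10)*sqrt(111) and 3/5 - (1/10)*sqrt(111); poles of order 1, moduli 3/5 + (1/10)*sqrt(111) and -3/5 + (1/10)*sqrt(111).
The radius of convergence is the smallest modulus among the singular points: -3/5 + (1/10)*sqrt(111).
The factor ω**2 - 6*ω/5 - 3/4 splits as (ω - a)(ω - a') with a = 3/5 - (1/10)*sqrt(111), a' = 3/5 + (1/10)*sqrt(111). At the order-1 pole a set g(ω) = (ω - a)*f(ω) = [9/(10*(ω - 6/11))] / (ω - a').
Simple pole: residue = g(a) at a = 3/5 - (1/10)*sqrt(111), which is 363/893 + (66/33041)*sqrt(111).
At the order-1 pole 6/11 set g(ω) = (ω - (6/11))*f(ω) = 9/(10*(ω**2 - 6*ω/5 - 3/4)).
Simple pole: residue = g(a) at a = 6/11, which is -726/893.
The factor ω**2 - 6*ω/5 - 3/4 splits as (ω - a)(ω - a') with a = 3/5 + (1/10)*sqrt(111), a' = 3/5 - (1/10)*sqrt(111). At the order-1 pole a set g(ω) = (ω - a)*f(ω) = [9/(10*(ω - 6/11))] / (ω - a').
Simple pole: residue = g(a) at a = 3/5 + (1/10)*sqrt(111), which is 363/893 - (66/33041)*sqrt(111).
List the singular points by increasing real part (a conjugate pair: the negative imaginary part first).

Radius of convergence at 0: -3/5 + (1/10)*sqrt(111).
At 3/5 - (1/10)*sqrt(111): a pole of order 1; residue 363/893 + (66/33041)*sqrt(111).
At 6/11: a pole of order 1; residue -726/893.
At 3/5 + (1/10)*sqrt(111): a pole of order 1; residue 363/893 - (66/33041)*sqrt(111).


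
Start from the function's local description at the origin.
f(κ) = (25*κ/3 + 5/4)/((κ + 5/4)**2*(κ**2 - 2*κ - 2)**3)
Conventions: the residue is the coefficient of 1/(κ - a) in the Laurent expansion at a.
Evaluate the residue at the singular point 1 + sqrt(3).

The residue is 317440/107811 - (727205/431244)*sqrt(3).


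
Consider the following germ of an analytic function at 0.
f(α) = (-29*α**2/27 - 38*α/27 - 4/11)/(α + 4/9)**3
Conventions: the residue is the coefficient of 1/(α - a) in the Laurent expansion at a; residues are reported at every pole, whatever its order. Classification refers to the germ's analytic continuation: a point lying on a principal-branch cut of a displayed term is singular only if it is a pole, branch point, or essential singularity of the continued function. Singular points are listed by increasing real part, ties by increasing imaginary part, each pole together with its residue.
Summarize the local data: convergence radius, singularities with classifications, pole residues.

Denominator factor (α + 4/9)^3: pole of order 3 at -4/9, modulus 4/9.
The radius of convergence is the smallest modulus among the singular points: 4/9.
At the order-3 pole -4/9 set g(α) = (α - (-4/9))^3*f(α) = -29*α**2/27 - 38*α/27 - 4/11.
Order-3 pole: residue = g''(a)/2; g''(-4/9) = -58/27, so the residue is -29/27.

Radius of convergence at 0: 4/9.
At -4/9: a pole of order 3; residue -29/27.


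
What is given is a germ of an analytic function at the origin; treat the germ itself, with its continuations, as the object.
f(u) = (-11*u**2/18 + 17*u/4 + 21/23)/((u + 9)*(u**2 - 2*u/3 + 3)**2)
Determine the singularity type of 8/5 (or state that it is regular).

Denominator factors: u + 9 = 53/5 at u = 8/5; u**2 - 2*u/3 + 3 = 337/75 at u = 8/5 — none vanishes.
So the germ continues analytically to 8/5.

The point is a regular point.


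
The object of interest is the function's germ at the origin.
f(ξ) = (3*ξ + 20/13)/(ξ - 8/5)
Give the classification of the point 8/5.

The denominator factor ξ - 8/5 vanishes at 8/5 and appears to the power 1; the numerator there equals 412/65, nonzero, and no other factor vanishes.
Hence a pole whose order is the multiplicity, 1.

The point is a pole of order 1.


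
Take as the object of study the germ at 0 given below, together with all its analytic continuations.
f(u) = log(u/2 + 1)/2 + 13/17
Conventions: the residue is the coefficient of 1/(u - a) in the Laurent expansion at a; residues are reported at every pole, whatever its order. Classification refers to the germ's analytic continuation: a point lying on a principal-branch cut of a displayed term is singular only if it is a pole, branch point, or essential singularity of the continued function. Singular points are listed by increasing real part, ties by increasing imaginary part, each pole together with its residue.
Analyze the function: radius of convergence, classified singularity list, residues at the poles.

Branch term (1/2)*log(1 - u/(-2)): its argument vanishes at u = -2, a logarithmic branch point, modulus 2.
The radius of convergence is the smallest modulus among the singular points: 2.

Radius of convergence at 0: 2.
At -2: a logarithmic branch point.


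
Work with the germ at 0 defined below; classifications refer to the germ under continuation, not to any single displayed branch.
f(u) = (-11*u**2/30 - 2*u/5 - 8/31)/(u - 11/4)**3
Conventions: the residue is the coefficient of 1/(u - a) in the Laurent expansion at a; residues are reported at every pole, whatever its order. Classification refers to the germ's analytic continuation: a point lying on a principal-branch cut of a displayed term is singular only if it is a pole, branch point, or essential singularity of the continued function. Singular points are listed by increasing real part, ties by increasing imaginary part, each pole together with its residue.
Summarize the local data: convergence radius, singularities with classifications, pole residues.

Radius of convergence at 0: 11/4.
At 11/4: a pole of order 3; residue -11/30.

Denominator factor (u - 11/4)^3: pole of order 3 at 11/4, modulus 11/4.
The radius of convergence is the smallest modulus among the singular points: 11/4.
At the order-3 pole 11/4 set g(u) = (u - (11/4))^3*f(u) = -11*u**2/30 - 2*u/5 - 8/31.
Order-3 pole: residue = g''(a)/2; g''(11/4) = -11/15, so the residue is -11/30.


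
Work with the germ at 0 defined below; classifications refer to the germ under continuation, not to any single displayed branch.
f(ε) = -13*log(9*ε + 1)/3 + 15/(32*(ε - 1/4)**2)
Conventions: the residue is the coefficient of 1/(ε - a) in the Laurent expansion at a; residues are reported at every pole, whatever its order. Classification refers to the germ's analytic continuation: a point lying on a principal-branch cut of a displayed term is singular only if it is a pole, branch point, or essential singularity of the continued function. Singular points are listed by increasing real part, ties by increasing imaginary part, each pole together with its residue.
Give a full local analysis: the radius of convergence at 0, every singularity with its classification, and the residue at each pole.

Radius of convergence at 0: 1/9.
At -1/9: a logarithmic branch point.
At 1/4: a pole of order 2; residue 0.

Denominator factor (ε - 1/4)^2: pole of order 2 at 1/4, modulus 1/4.
Branch term (-13/3)*log(1 - ε/(-1/9)): its argument vanishes at ε = -1/9, a logarithmic branch point, modulus 1/9.
The radius of convergence is the smallest modulus among the singular points: 1/9.
The branch term is analytic at 1/4 and contributes nothing to the residue; only the rational part matters.
At the order-2 pole 1/4 set g(ε) = (ε - (1/4))^2*(rational part) = 15/32.
Order-2 pole: residue = g'(a); g'(1/4) = 0, so the residue is 0.
List the singular points by increasing real part (a conjugate pair: the negative imaginary part first).


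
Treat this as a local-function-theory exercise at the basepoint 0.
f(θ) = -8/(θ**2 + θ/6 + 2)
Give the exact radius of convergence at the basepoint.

The radius of convergence is sqrt(2).

Denominator factor (θ**2 + θ/6 + 2): discriminant -287/36, complex-conjugate roots (-1/12) + ((1/12)*sqrt(287))*i and (-1/12) - ((1/12)*sqrt(287))*i; poles of order 1, moduli sqrt(2) and sqrt(2).
The radius of convergence is the smallest modulus among the singular points: sqrt(2).


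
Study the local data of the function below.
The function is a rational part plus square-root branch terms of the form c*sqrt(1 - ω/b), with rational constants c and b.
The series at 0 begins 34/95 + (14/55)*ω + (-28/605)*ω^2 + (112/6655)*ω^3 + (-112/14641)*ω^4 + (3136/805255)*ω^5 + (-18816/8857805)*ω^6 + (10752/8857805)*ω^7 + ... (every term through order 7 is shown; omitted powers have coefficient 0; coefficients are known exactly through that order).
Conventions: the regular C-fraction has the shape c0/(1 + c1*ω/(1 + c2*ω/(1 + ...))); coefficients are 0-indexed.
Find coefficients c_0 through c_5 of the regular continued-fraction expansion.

Taylor coefficients (read off): a_0 = 34/95, a_1 = 14/55, a_2 = -28/605, a_3 = 112/6655, a_4 = -112/14641, a_5 = 3136/805255.
c0 = a_0 = 34/95. Peel one level at a time: if S = 1 + c*ω/S' with S'(0) = 1, then c is the ω-coefficient of S and S' = c*ω/(S - 1).
S_1 = c0/f = 1 + (-133/187)*ω + (22211/34969)*ω^2 + ...; c1 = -133/187.
S_2 = c1*ω/(S_1 - 1) = 1 + (167/187)*ω + (-4/121)*ω^2 + ...; c2 = 167/187.
S_3 = c2*ω/(S_2 - 1) = 1 + (68/1837)*ω + (-40800/3374569)*ω^2 + ...; c3 = 68/1837.
S_4 = c3*ω/(S_3 - 1) = 1 + (600/1837)*ω + (-4/121)*ω^2 + ...; c4 = 600/1837.
S_5 = c4*ω/(S_4 - 1) = 1 + (167/1650)*ω + ...; c5 = 167/1650.

The regular C-fraction coefficients are [34/95, -133/187, 167/187, 68/1837, 600/1837, 167/1650].


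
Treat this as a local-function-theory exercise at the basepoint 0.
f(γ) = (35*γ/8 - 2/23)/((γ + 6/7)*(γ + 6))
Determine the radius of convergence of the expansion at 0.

Denominator factor (γ + 6/7): pole of order 1 at -6/7, modulus 6/7.
Denominator factor (γ + 6): pole of order 1 at -6, modulus 6.
The radius of convergence is the smallest modulus among the singular points: 6/7.

The radius of convergence is 6/7.


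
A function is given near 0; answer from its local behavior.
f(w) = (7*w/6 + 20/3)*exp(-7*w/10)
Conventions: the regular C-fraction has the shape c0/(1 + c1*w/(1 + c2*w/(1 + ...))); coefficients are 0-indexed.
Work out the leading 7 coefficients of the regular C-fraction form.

The regular C-fraction coefficients are [20/3, 21/40, -7/24, 7/75, -7/75, 7/240, -21/80].

Taylor coefficients (expand at 0): a_0 = 20/3, a_1 = -7/2, a_2 = 49/60, a_3 = -343/3600, a_4 = 0, a_5 = 16807/7200000, a_6 = -117649/216000000.
c0 = a_0 = 20/3. Peel one level at a time: if S = 1 + c*w/S' with S'(0) = 1, then c is the w-coefficient of S and S' = c*w/(S - 1).
S_1 = c0/f = 1 + (21/40)*w + (49/320)*w^2 + ...; c1 = 21/40.
S_2 = c1*w/(S_1 - 1) = 1 + (-7/24)*w + (49/1800)*w^2 + ...; c2 = -7/24.
S_3 = c2*w/(S_2 - 1) = 1 + (7/75)*w + (49/5625)*w^2 + ...; c3 = 7/75.
S_4 = c3*w/(S_3 - 1) = 1 + (-7/75)*w + (49/18000)*w^2 + ...; c4 = -7/75.
S_5 = c4*w/(S_4 - 1) = 1 + (7/240)*w + (49/6400)*w^2 + ...; c5 = 7/240.
S_6 = c5*w/(S_5 - 1) = 1 + (-21/80)*w + ...; c6 = -21/80.


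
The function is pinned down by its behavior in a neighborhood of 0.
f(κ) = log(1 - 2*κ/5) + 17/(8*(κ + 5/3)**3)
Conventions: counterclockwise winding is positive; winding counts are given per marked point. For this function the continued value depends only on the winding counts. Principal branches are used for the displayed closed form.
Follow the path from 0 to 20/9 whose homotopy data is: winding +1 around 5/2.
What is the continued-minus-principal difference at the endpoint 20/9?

The rational part is single-valued and drops out of the difference; each branch term changes only by its own monodromy.
(1)*log(1 - κ/(5/2)): each positive loop around 5/2 adds 2*pi*i to the log, so winding +1 contributes (1)*(1)*2*pi*i = (2)*pi*i.
Summing the contributions at κ = 20/9 gives (2)*pi*i.

Continued minus principal equals (2)*pi*i.


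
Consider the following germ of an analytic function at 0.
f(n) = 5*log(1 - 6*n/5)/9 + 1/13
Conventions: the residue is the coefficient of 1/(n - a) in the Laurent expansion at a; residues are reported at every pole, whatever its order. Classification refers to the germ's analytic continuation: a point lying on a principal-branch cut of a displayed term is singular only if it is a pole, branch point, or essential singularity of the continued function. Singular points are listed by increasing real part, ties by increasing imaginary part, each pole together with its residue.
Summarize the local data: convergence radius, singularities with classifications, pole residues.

Branch term (5/9)*log(1 - n/(5/6)): its argument vanishes at n = 5/6, a logarithmic branch point, modulus 5/6.
The radius of convergence is the smallest modulus among the singular points: 5/6.

Radius of convergence at 0: 5/6.
At 5/6: a logarithmic branch point.


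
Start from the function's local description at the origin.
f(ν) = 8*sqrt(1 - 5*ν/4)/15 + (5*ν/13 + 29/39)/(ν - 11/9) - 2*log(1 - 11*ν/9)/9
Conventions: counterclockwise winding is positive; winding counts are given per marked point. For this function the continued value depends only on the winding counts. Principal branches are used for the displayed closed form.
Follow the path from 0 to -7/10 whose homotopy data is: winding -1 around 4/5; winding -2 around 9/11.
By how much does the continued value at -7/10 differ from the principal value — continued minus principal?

Continued minus principal equals (-(4/15)*sqrt(30)) + ((8/9)*pi)*i.

The rational part is single-valued and drops out of the difference; each branch term changes only by its own monodromy.
(8/15)*sqrt(1 - ν/(4/5)): winding -1 is odd, the square root flips sign, contributing -2*(8/15)*sqrt(1 - (-7/10)/(4/5)) = -2*(8/15)*sqrt(15/8) = -(4/15)*sqrt(30).
(-2/9)*log(1 - ν/(9/11)): each positive loop around 9/11 adds 2*pi*i to the log, so winding -2 contributes (-2/9)*(-2)*2*pi*i = (8/9)*pi*i.
Summing the contributions at ν = -7/10 gives (-(4/15)*sqrt(30)) + ((8/9)*pi)*i.


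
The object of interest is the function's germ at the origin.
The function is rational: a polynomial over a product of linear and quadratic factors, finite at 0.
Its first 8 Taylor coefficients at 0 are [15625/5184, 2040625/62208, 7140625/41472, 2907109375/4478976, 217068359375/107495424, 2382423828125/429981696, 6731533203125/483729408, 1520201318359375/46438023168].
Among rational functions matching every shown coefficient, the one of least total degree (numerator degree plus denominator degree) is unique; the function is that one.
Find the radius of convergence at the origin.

No rational of total degree below 6 reproduces all 8 coefficients; solving the [1/5] Pade equations on them gives f(ε) = (-19*ε/9 - 5/9)/((ε - 4/5)**3*(ε - 3/5)**2), whose expansion matches every shown term.
Denominator factor (ε - 3/5)^2: pole of order 2 at 3/5, modulus 3/5.
Denominator factor (ε - 4/5)^3: pole of order 3 at 4/5, modulus 4/5.
The radius of convergence is the smallest modulus among the singular points: 3/5.

The radius of convergence is 3/5.


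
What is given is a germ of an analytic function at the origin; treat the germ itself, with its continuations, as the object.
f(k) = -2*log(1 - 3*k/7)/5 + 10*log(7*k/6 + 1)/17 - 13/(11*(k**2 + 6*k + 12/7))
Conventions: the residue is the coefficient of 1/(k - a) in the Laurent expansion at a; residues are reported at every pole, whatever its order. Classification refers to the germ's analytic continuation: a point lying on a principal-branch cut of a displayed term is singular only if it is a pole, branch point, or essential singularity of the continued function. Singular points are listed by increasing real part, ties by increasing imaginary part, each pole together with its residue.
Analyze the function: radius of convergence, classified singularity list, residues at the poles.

Denominator factor (k**2 + 6*k + 12/7): discriminant 204/7, real irrational roots -3 + (1/7)*sqrt(357) and -3 - (1/7)*sqrt(357); poles of order 1, moduli 3 - (1/7)*sqrt(357) and 3 + (1/7)*sqrt(357).
Branch term (10/17)*log(1 - k/(-6/7)): its argument vanishes at k = -6/7, a logarithmic branch point, modulus 6/7.
Branch term (-2/5)*log(1 - k/(7/3)): its argument vanishes at k = 7/3, a logarithmic branch point, modulus 7/3.
The radius of convergence is the smallest modulus among the singular points: 3 - (1/7)*sqrt(357).
The branch terms are analytic at -3 - (1/7)*sqrt(357) and contribute nothing to the residue; only the rational part matters.
The factor k**2 + 6*k + 12/7 splits as (k - a)(k - a') with a = -3 - (1/7)*sqrt(357), a' = -3 + (1/7)*sqrt(357). At the order-1 pole a set g(k) = (k - a)*(rational part) = [-13/11] / (k - a').
Simple pole: residue = g(a) at a = -3 - (1/7)*sqrt(357), which is (13/1122)*sqrt(357).
The branch terms are analytic at -3 + (1/7)*sqrt(357) and contribute nothing to the residue; only the rational part matters.
The factor k**2 + 6*k + 12/7 splits as (k - a)(k - a') with a = -3 + (1/7)*sqrt(357), a' = -3 - (1/7)*sqrt(357). At the order-1 pole a set g(k) = (k - a)*(rational part) = [-13/11] / (k - a').
Simple pole: residue = g(a) at a = -3 + (1/7)*sqrt(357), which is -(13/1122)*sqrt(357).
List the singular points by increasing real part (a conjugate pair: the negative imaginary part first).

Radius of convergence at 0: 3 - (1/7)*sqrt(357).
At -3 - (1/7)*sqrt(357): a pole of order 1; residue (13/1122)*sqrt(357).
At -6/7: a logarithmic branch point.
At -3 + (1/7)*sqrt(357): a pole of order 1; residue -(13/1122)*sqrt(357).
At 7/3: a logarithmic branch point.


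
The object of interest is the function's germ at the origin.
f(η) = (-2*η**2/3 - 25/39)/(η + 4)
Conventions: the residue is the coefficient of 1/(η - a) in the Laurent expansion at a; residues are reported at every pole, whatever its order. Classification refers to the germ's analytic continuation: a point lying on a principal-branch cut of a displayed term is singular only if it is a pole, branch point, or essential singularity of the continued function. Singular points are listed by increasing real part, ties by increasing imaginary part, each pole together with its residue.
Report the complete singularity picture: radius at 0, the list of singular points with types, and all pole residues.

Denominator factor (η + 4): pole of order 1 at -4, modulus 4.
The radius of convergence is the smallest modulus among the singular points: 4.
At the order-1 pole -4 set g(η) = (η - (-4))*f(η) = -2*η**2/3 - 25/39.
Simple pole: residue = g(a) at a = -4, which is -147/13.

Radius of convergence at 0: 4.
At -4: a pole of order 1; residue -147/13.


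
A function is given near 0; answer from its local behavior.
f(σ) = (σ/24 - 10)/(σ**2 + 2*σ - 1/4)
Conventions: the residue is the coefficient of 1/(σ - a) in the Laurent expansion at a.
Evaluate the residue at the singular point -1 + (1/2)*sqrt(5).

The factor σ**2 + 2*σ - 1/4 splits as (σ - a)(σ - a') with a = -1 + (1/2)*sqrt(5), a' = -1 - (1/2)*sqrt(5). At the order-1 pole a set g(σ) = (σ - a)*f(σ) = [σ/24 - 10] / (σ - a').
Simple pole: residue = g(a) at a = -1 + (1/2)*sqrt(5), which is 1/48 - (241/120)*sqrt(5).

The residue is 1/48 - (241/120)*sqrt(5).


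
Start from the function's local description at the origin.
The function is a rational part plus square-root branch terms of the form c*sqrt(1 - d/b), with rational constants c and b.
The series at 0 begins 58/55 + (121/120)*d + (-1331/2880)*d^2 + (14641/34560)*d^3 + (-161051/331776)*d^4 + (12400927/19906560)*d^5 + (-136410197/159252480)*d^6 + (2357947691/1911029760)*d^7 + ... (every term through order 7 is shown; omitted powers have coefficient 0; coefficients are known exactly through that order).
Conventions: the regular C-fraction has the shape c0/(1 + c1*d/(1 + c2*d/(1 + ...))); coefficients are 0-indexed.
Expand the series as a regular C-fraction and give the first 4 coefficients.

The regular C-fraction coefficients are [58/55, -1331/1392, 1969/1392, 319/2148].


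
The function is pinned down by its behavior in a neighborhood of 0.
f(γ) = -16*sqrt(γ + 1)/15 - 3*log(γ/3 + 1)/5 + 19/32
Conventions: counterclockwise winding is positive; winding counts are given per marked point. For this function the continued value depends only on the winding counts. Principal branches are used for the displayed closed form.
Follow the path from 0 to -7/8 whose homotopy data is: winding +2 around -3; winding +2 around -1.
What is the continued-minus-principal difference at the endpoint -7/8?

Continued minus principal equals -(12/5)*pi*i.

The rational part is single-valued and drops out of the difference; each branch term changes only by its own monodromy.
(-16/15)*sqrt(1 - γ/(-1)): winding +2 is even, the square root returns to the same sheet, contribution 0.
(-3/5)*log(1 - γ/(-3)): each positive loop around -3 adds 2*pi*i to the log, so winding +2 contributes (-3/5)*(2)*2*pi*i = -(12/5)*pi*i.
Summing the contributions at γ = -7/8 gives -(12/5)*pi*i.


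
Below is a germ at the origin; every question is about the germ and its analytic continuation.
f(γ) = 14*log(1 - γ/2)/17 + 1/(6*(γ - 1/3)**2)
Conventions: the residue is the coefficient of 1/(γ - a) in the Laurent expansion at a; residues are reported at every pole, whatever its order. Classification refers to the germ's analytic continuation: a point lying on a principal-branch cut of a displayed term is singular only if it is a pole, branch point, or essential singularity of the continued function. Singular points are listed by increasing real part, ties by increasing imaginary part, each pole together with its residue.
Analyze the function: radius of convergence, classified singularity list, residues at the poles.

Radius of convergence at 0: 1/3.
At 1/3: a pole of order 2; residue 0.
At 2: a logarithmic branch point.

Denominator factor (γ - 1/3)^2: pole of order 2 at 1/3, modulus 1/3.
Branch term (14/17)*log(1 - γ/(2)): its argument vanishes at γ = 2, a logarithmic branch point, modulus 2.
The radius of convergence is the smallest modulus among the singular points: 1/3.
The branch term is analytic at 1/3 and contributes nothing to the residue; only the rational part matters.
At the order-2 pole 1/3 set g(γ) = (γ - (1/3))^2*(rational part) = 1/6.
Order-2 pole: residue = g'(a); g'(1/3) = 0, so the residue is 0.
List the singular points by increasing real part (a conjugate pair: the negative imaginary part first).


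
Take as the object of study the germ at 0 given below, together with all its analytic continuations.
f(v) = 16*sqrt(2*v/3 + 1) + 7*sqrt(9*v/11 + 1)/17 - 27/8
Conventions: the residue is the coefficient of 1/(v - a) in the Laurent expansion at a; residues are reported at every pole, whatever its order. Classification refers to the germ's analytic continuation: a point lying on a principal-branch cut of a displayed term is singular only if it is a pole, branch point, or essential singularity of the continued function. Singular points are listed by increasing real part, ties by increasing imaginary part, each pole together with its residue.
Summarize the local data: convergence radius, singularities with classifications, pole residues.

Radius of convergence at 0: 11/9.
At -3/2: an algebraic (square-root) branch point.
At -11/9: an algebraic (square-root) branch point.

Branch term (7/17)*sqrt(1 - v/(-11/9)): its argument vanishes at v = -11/9, a square-root branch point, modulus 11/9.
Branch term (16)*sqrt(1 - v/(-3/2)): its argument vanishes at v = -3/2, a square-root branch point, modulus 3/2.
The radius of convergence is the smallest modulus among the singular points: 11/9.
List the singular points by increasing real part (a conjugate pair: the negative imaginary part first).
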